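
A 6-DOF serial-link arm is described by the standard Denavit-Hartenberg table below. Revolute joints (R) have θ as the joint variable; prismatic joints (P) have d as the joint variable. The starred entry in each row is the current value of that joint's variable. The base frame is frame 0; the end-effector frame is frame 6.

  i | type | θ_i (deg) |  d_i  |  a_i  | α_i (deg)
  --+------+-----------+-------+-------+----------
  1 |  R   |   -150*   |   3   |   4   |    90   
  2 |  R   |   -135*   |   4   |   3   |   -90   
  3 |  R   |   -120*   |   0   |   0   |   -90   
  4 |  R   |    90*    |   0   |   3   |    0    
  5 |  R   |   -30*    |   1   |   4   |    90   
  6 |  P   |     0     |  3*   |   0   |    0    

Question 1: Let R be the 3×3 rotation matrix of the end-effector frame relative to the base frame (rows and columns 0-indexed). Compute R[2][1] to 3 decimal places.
End-effector y-axis (col 1 of R) = (0.2803,0.7392,-0.6124)
R[2][1] = -0.6124

-0.612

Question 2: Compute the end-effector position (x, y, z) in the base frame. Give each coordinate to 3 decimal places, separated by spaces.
-3.706 7.655 5.402

after link 1: o_1 = (-3.4641, -2.0000, 3.0000)
after link 2: o_2 = (-3.6270, 2.5248, 0.8787)
after link 3: o_3 = (-3.6270, 2.5248, 0.8787)
after link 4: o_4 = (-1.7899, 3.5854, 3.0000)
after link 5: o_5 = (-0.8666, 6.6958, 5.5442)
after link 6: o_6 = (-3.7057, 7.6548, 5.4021)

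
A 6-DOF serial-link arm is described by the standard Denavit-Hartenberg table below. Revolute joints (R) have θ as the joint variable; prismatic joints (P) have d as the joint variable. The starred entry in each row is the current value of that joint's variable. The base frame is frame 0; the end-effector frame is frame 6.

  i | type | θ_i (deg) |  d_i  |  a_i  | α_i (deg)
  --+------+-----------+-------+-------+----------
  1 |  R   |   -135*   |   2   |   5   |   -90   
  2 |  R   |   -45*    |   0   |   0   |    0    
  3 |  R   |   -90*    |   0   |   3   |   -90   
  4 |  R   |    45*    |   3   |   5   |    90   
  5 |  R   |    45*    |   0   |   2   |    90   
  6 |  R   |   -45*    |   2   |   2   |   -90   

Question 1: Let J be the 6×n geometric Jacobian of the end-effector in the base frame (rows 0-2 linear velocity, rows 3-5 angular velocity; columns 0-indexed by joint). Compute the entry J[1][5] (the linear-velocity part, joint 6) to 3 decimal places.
0.146

axis z_5 = (0.2500,0.9571,-0.1464); lever o_n−o_5 = (-1.3536,2.4749,0.2071)
cross product → J_v[:, 5] = (0.5607,0.1464,1.9142)
J_ω[:, 5] = z_5
entry J[1][5] = 0.1464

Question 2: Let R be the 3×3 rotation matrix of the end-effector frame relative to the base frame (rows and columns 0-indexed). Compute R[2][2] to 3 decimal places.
0.957

End-effector z-axis (col 2 of R) = (0.2803,0.0732,0.9571)
R[2][2] = 0.9571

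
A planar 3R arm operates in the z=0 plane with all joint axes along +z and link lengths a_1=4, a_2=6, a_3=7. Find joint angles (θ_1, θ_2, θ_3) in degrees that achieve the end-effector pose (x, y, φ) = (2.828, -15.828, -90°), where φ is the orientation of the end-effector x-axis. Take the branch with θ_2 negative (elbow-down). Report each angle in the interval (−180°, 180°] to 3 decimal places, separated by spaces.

-44.991 -45.017 0.008

wrist centre = target − a_3·(cos φ, sin φ) = (2.8280, -8.8280)
cos θ_2 = (85.9312−4²−6²)/(2·4·6) = 0.7069; θ_2 = -45.0168° (elbow-down)
β = atan2(-8.8280,2.8280) = -72.2374°; ψ = atan2(-4.2439,8.2414) = -27.2461°
θ_1 = β − ψ = -44.9913°
θ_3 = φ − θ_1 − θ_2 = 0.0082° (wrapped to (-180°,180°])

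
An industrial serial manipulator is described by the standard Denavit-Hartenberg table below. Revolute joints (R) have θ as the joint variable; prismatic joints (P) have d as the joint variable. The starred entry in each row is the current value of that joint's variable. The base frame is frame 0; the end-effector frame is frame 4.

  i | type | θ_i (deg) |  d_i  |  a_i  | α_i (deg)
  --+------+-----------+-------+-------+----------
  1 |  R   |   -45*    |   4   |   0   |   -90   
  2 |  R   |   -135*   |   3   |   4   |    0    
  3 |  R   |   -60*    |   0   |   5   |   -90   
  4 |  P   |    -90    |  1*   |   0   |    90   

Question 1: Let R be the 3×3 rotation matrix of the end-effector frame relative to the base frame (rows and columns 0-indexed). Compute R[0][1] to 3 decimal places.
-0.183

End-effector y-axis (col 1 of R) = (-0.1830,0.1830,0.9659)
R[0][1] = -0.1830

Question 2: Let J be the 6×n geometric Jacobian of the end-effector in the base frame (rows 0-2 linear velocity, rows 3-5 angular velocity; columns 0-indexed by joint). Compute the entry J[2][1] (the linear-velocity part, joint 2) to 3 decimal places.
7.917

axis z_1 = (0.7071,0.7071,0.0000); lever o_n−o_1 = (-3.4768,7.7194,2.5003)
cross product → J_v[:, 1] = (1.7679,-1.7679,7.9169)
J_ω[:, 1] = z_1
entry J[2][1] = 7.9169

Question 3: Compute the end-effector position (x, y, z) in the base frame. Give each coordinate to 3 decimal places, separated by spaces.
after link 1: o_1 = (0.0000, 0.0000, 4.0000)
after link 2: o_2 = (0.1213, 4.1213, 6.8284)
after link 3: o_3 = (-3.2937, 7.5364, 5.5343)
after link 4: o_4 = (-3.4768, 7.7194, 6.5003)

-3.477 7.719 6.500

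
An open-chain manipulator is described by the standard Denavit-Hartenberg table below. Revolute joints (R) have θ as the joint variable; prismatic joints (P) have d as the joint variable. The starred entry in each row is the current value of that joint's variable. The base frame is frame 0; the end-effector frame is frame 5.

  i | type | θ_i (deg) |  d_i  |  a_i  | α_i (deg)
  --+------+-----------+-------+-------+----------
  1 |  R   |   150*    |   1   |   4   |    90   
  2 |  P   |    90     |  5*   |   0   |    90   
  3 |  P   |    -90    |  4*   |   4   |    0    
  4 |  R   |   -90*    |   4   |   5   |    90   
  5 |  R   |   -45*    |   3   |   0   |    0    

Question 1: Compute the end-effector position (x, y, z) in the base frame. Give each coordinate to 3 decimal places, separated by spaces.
-8.392 9.464 -4.000

after link 1: o_1 = (-3.4641, 2.0000, 1.0000)
after link 2: o_2 = (-0.9641, 6.3301, 1.0000)
after link 3: o_3 = (-6.4282, 4.8660, 1.0000)
after link 4: o_4 = (-9.8923, 6.8660, -4.0000)
after link 5: o_5 = (-8.3923, 9.4641, -4.0000)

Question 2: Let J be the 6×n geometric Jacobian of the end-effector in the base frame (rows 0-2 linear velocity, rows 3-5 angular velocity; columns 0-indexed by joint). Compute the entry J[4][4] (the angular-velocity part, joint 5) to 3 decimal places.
0.866

axis z_4 = (0.5000,0.8660,-0.0000); lever o_n−o_4 = (1.5000,2.5981,0.0000)
cross product → J_v[:, 4] = (0.0000,-0.0000,-0.0000)
J_ω[:, 4] = z_4
entry J[4][4] = 0.8660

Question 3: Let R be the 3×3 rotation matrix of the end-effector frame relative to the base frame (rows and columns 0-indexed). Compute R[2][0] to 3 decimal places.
End-effector x-axis (col 0 of R) = (0.6124,-0.3536,-0.7071)
R[2][0] = -0.7071

-0.707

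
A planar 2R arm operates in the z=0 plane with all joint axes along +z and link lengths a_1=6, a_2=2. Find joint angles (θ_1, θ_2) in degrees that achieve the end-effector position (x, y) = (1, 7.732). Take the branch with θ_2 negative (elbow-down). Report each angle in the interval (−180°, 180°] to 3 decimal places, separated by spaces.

cos θ_2 = (60.7838−6²−2²)/(2·6·2) = 0.8660; θ_2 = -30.0038° (elbow-down)
β = atan2(7.7320,1.0000) = 82.6307°; ψ = atan2(-1.0001,7.7320) = -7.3701°
θ_1 = β − ψ = 90.0008°

90.001 -30.004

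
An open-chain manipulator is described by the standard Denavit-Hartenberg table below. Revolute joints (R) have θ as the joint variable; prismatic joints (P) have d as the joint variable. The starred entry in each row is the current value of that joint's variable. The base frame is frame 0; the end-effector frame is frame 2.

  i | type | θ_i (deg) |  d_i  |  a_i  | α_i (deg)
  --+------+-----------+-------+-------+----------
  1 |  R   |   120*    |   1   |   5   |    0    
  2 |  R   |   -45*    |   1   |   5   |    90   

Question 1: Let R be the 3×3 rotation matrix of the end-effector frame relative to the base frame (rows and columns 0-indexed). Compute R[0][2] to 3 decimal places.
End-effector z-axis (col 2 of R) = (0.9659,-0.2588,0.0000)
R[0][2] = 0.9659

0.966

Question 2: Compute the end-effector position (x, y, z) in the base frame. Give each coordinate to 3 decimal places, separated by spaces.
-1.206 9.160 2.000

after link 1: o_1 = (-2.5000, 4.3301, 1.0000)
after link 2: o_2 = (-1.2059, 9.1598, 2.0000)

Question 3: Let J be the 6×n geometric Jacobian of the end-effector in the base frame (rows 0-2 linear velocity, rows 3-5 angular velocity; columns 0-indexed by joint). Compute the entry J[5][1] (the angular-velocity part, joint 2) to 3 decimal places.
axis z_1 = (0.0000,0.0000,1.0000); lever o_n−o_1 = (1.2941,4.8296,1.0000)
cross product → J_v[:, 1] = (-4.8296,1.2941,0.0000)
J_ω[:, 1] = z_1
entry J[5][1] = 1.0000

1.000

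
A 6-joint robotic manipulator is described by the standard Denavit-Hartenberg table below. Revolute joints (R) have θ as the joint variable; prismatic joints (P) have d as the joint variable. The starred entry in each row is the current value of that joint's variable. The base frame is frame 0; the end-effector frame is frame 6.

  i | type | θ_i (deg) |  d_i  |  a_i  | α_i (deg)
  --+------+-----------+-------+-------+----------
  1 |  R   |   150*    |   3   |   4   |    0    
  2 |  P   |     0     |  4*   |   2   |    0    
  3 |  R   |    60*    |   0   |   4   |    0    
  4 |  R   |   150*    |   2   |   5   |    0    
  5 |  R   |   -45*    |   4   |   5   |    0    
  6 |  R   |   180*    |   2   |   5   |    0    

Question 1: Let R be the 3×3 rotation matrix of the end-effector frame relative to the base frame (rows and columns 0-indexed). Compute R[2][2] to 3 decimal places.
End-effector z-axis (col 2 of R) = (0.0000,0.0000,1.0000)
R[2][2] = 1.0000

1.000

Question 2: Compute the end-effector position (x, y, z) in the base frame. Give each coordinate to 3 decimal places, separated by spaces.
-3.660 1.000 15.000

after link 1: o_1 = (-3.4641, 2.0000, 3.0000)
after link 2: o_2 = (-5.1962, 3.0000, 7.0000)
after link 3: o_3 = (-8.6603, 1.0000, 7.0000)
after link 4: o_4 = (-3.6603, 1.0000, 9.0000)
after link 5: o_5 = (-0.1247, -2.5355, 13.0000)
after link 6: o_6 = (-3.6603, 1.0000, 15.0000)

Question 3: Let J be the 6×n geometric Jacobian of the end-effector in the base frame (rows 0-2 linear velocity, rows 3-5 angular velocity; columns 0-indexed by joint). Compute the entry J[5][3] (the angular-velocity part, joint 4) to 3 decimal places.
1.000

axis z_3 = (0.0000,0.0000,1.0000); lever o_n−o_3 = (5.0000,0.0000,8.0000)
cross product → J_v[:, 3] = (-0.0000,5.0000,0.0000)
J_ω[:, 3] = z_3
entry J[5][3] = 1.0000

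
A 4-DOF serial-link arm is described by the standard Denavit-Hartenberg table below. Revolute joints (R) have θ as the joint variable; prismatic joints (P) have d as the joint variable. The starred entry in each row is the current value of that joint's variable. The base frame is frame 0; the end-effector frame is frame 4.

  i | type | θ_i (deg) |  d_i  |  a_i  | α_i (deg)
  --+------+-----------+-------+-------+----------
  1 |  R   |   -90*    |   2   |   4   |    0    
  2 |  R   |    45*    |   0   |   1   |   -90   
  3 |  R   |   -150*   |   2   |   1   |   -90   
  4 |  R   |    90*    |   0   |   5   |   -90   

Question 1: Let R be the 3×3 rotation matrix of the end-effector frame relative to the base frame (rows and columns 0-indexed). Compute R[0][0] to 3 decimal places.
-0.707

End-effector x-axis (col 0 of R) = (-0.7071,-0.7071,0.0000)
R[0][0] = -0.7071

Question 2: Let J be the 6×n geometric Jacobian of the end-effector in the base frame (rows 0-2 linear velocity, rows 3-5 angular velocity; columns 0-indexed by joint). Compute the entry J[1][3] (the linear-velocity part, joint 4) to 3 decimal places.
-3.062

axis z_3 = (0.3536,-0.3536,0.8660); lever o_n−o_3 = (-3.5355,-3.5355,0.0000)
cross product → J_v[:, 3] = (3.0619,-3.0619,-2.5000)
J_ω[:, 3] = z_3
entry J[1][3] = -3.0619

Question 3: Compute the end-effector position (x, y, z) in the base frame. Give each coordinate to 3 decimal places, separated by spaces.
-2.027 -6.216 2.500

after link 1: o_1 = (0.0000, -4.0000, 2.0000)
after link 2: o_2 = (0.7071, -4.7071, 2.0000)
after link 3: o_3 = (1.5089, -2.6805, 2.5000)
after link 4: o_4 = (-2.0266, -6.2161, 2.5000)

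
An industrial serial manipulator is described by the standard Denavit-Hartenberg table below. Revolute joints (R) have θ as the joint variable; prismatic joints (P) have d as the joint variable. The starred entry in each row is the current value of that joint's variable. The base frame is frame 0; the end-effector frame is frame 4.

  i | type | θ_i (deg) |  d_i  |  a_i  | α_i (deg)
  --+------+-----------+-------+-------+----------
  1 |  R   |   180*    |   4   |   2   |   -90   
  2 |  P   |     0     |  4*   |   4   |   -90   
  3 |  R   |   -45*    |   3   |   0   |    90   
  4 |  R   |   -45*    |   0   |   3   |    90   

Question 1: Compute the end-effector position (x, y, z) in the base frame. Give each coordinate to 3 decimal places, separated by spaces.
-7.500 -5.500 3.121

after link 1: o_1 = (-2.0000, 0.0000, 4.0000)
after link 2: o_2 = (-6.0000, -4.0000, 4.0000)
after link 3: o_3 = (-6.0000, -4.0000, 1.0000)
after link 4: o_4 = (-7.5000, -5.5000, 3.1213)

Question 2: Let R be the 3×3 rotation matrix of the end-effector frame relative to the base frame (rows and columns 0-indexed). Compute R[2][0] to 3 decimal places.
End-effector x-axis (col 0 of R) = (-0.5000,-0.5000,0.7071)
R[2][0] = 0.7071

0.707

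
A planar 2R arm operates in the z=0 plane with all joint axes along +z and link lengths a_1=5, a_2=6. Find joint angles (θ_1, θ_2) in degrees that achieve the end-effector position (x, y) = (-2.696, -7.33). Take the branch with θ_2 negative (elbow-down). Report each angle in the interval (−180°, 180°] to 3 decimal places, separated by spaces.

cos θ_2 = (60.9973−5²−6²)/(2·5·6) = -0.0000; θ_2 = -90.0026° (elbow-down)
β = atan2(-7.3300,-2.6960) = -110.1937°; ψ = atan2(-6.0000,4.9997) = -50.1959°
θ_1 = β − ψ = -59.9978°

-59.998 -90.003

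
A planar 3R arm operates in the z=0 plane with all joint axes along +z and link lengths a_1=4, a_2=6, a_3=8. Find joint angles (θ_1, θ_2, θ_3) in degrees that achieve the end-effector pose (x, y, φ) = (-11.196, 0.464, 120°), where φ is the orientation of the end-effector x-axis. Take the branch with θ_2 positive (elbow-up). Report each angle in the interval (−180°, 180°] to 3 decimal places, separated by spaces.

wrist centre = target − a_3·(cos φ, sin φ) = (-7.1960, -6.4642)
cos θ_2 = (93.5683−4²−6²)/(2·4·6) = 0.8660; θ_2 = 30.0021° (elbow-up)
β = atan2(-6.4642,-7.1960) = -138.0665°; ψ = atan2(3.0002,9.1960) = 18.0688°
θ_1 = β − ψ = -156.1353°
θ_3 = φ − θ_1 − θ_2 = -113.8668° (wrapped to (-180°,180°])

-156.135 30.002 -113.867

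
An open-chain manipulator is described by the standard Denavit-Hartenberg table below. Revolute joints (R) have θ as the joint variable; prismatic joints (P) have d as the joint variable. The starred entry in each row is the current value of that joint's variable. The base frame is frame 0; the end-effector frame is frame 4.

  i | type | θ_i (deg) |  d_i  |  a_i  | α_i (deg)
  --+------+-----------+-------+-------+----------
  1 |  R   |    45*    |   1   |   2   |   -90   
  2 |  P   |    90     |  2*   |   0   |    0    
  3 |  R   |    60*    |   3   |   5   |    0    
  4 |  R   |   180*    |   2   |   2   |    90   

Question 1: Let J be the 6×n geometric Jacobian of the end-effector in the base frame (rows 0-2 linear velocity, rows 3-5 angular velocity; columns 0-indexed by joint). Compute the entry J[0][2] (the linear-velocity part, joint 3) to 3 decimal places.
axis z_2 = (-0.7071,0.7071,0.0000); lever o_n−o_2 = (-5.3727,1.6984,-1.5000)
cross product → J_v[:, 2] = (-1.0607,-1.0607,2.5981)
J_ω[:, 2] = z_2
entry J[0][2] = -1.0607

-1.061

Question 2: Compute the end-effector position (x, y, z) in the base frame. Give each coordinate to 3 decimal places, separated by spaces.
after link 1: o_1 = (1.4142, 1.4142, 1.0000)
after link 2: o_2 = (0.0000, 2.8284, 1.0000)
after link 3: o_3 = (-5.1832, 1.8879, -1.5000)
after link 4: o_4 = (-5.3727, 4.5268, -0.5000)

-5.373 4.527 -0.500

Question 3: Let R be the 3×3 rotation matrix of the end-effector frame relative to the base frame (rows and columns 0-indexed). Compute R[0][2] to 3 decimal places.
End-effector z-axis (col 2 of R) = (-0.3536,-0.3536,0.8660)
R[0][2] = -0.3536

-0.354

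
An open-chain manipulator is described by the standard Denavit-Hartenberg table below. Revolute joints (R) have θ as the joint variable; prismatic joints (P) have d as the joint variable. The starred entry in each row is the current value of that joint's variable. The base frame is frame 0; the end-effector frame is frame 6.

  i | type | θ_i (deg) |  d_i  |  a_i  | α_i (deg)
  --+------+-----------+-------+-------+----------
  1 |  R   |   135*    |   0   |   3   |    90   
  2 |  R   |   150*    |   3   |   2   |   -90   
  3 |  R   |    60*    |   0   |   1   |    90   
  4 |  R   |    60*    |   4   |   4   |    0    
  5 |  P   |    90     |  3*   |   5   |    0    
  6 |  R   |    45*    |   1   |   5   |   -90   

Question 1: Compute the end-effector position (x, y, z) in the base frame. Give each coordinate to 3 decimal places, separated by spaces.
after link 1: o_1 = (-2.1213, 2.1213, 0.0000)
after link 2: o_2 = (1.2247, 3.0179, 1.0000)
after link 3: o_3 = (0.9186, 2.0993, 1.2500)
after link 4: o_4 = (5.0665, -1.6696, 0.4821)
after link 5: o_5 = (9.9278, 0.8936, -1.4665)
after link 6: o_6 = (11.8329, 5.6107, -1.1202)

11.833 5.611 -1.120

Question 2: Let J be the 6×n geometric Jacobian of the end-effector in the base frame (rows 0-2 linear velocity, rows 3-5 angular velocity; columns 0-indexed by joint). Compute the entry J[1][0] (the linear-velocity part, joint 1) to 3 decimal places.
11.833

axis z_0 = ẑ; lever o_n−o_0 = (11.8329,5.6107,-1.1202)
cross product → J_v[:, 0] = (-5.6107,11.8329,0.0000)
J_ω[:, 0] = z_0
entry J[1][0] = 11.8329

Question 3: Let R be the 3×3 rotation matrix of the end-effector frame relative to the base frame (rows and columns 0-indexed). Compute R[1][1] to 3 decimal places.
0.177

End-effector y-axis (col 1 of R) = (-0.8839,0.1768,-0.4330)
R[1][1] = 0.1768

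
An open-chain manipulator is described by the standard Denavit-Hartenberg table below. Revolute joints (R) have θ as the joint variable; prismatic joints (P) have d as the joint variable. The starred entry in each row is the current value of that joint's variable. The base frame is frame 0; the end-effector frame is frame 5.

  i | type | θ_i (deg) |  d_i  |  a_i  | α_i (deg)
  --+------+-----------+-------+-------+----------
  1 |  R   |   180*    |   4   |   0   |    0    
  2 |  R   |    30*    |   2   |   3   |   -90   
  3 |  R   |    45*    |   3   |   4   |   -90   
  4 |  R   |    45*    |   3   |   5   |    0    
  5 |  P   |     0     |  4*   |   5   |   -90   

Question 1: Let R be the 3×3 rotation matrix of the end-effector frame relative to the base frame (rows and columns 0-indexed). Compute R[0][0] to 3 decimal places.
-0.787

End-effector x-axis (col 0 of R) = (-0.7866,0.3624,-0.5000)
R[0][0] = -0.7866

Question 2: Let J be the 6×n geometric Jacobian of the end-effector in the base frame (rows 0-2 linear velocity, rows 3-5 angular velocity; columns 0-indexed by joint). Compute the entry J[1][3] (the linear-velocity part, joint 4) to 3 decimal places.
8.624

axis z_3 = (0.6124,0.3536,-0.7071); lever o_n−o_3 = (-3.5791,6.0986,-9.9497)
cross product → J_v[:, 3] = (0.7946,8.6237,5.0000)
J_ω[:, 3] = z_3
entry J[1][3] = 8.6237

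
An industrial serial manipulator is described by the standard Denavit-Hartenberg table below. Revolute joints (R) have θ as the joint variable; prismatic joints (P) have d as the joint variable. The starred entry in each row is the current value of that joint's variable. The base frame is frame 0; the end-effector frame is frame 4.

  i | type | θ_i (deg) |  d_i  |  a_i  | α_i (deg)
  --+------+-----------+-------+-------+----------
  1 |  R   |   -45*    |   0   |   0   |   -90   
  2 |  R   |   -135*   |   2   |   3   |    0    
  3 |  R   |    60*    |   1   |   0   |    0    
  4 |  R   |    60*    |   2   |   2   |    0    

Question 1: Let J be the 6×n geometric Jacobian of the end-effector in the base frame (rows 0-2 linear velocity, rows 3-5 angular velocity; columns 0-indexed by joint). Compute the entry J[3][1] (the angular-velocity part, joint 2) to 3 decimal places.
axis z_1 = (0.7071,0.7071,0.0000); lever o_n−o_1 = (3.4016,3.6695,2.6390)
cross product → J_v[:, 1] = (1.8660,-1.8660,0.1895)
J_ω[:, 1] = z_1
entry J[3][1] = 0.7071

0.707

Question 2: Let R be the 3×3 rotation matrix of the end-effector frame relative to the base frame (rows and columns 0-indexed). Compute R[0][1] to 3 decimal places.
End-effector y-axis (col 1 of R) = (0.1830,-0.1830,-0.9659)
R[0][1] = 0.1830

0.183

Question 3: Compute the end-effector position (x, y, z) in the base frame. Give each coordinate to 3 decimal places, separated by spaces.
3.402 3.670 2.639

after link 1: o_1 = (0.0000, 0.0000, 0.0000)
after link 2: o_2 = (-0.0858, 2.9142, 2.1213)
after link 3: o_3 = (0.6213, 3.6213, 2.1213)
after link 4: o_4 = (3.4016, 3.6695, 2.6390)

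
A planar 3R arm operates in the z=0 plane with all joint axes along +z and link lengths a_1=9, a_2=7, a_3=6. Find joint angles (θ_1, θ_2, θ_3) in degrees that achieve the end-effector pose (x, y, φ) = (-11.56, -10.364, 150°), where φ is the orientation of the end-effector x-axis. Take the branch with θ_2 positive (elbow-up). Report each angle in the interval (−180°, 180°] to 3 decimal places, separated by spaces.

-135.000 45.000 -120.001

wrist centre = target − a_3·(cos φ, sin φ) = (-6.3638, -13.3640)
cos θ_2 = (219.0951−9²−7²)/(2·9·7) = 0.7071; θ_2 = 45.0003° (elbow-up)
β = atan2(-13.3640,-6.3638) = -115.4635°; ψ = atan2(4.9498,13.9497) = 19.5362°
θ_1 = β − ψ = -134.9996°
θ_3 = φ − θ_1 − θ_2 = -120.0006° (wrapped to (-180°,180°])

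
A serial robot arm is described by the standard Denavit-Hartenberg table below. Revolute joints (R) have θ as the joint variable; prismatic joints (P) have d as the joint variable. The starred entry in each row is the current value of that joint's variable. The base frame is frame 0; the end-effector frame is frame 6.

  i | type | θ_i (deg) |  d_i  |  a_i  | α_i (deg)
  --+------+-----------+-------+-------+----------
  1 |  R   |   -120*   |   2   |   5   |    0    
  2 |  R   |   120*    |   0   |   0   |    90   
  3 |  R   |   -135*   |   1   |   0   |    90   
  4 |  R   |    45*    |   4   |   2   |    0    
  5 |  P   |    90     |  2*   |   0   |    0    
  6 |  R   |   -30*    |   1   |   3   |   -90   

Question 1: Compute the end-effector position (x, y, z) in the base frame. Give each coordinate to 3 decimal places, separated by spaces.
after link 1: o_1 = (-2.5000, -4.3301, 2.0000)
after link 2: o_2 = (-2.5000, -4.3301, 2.0000)
after link 3: o_3 = (-2.5000, -5.3301, 2.0000)
after link 4: o_4 = (-6.3284, -6.7443, 3.8284)
after link 5: o_5 = (-7.7426, -6.7443, 5.2426)
after link 6: o_6 = (-7.9007, -9.6421, 6.4988)

-7.901 -9.642 6.499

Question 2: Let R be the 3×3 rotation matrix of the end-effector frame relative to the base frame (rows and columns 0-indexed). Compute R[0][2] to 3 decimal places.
0.683

End-effector z-axis (col 2 of R) = (0.6830,0.2588,0.6830)
R[0][2] = 0.6830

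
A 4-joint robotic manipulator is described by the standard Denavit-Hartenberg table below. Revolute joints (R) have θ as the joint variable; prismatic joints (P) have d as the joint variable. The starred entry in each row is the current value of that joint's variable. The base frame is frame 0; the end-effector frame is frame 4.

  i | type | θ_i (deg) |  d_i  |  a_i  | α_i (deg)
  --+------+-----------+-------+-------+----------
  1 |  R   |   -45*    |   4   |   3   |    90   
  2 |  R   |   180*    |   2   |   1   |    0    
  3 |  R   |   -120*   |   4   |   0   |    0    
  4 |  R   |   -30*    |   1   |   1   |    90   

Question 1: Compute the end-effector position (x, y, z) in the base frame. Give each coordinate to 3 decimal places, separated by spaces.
after link 1: o_1 = (2.1213, -2.1213, 4.0000)
after link 2: o_2 = (0.0000, -2.8284, 4.0000)
after link 3: o_3 = (-2.8284, -5.6569, 4.0000)
after link 4: o_4 = (-2.9232, -6.9763, 4.5000)

-2.923 -6.976 4.500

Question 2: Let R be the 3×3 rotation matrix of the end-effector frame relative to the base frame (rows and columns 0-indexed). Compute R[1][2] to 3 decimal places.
End-effector z-axis (col 2 of R) = (0.3536,-0.3536,-0.8660)
R[1][2] = -0.3536

-0.354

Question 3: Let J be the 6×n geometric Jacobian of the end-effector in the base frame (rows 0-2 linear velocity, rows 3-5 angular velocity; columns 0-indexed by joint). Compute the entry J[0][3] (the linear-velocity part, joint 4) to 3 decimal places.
-0.354

axis z_3 = (-0.7071,-0.7071,0.0000); lever o_n−o_3 = (-0.0947,-1.3195,0.5000)
cross product → J_v[:, 3] = (-0.3536,0.3536,0.8660)
J_ω[:, 3] = z_3
entry J[0][3] = -0.3536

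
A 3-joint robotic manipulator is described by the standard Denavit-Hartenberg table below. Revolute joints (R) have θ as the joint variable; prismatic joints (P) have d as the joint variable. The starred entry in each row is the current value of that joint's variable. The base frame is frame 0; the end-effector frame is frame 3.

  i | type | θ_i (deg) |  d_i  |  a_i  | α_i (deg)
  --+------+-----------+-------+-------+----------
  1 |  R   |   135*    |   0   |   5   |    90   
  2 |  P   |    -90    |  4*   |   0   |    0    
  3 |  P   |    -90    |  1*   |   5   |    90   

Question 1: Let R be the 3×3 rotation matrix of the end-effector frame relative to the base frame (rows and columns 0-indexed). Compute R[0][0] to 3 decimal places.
0.707

End-effector x-axis (col 0 of R) = (0.7071,-0.7071,-0.0000)
R[0][0] = 0.7071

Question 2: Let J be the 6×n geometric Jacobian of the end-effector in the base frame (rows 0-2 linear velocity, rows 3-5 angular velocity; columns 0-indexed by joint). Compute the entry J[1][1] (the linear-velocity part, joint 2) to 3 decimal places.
prismatic axis z_1 = (0.7071,0.7071,0.0000)
J_v[:, 1] = z_1; J_ω[:, 1] = (0,0,0)
entry J[1][1] = 0.7071

0.707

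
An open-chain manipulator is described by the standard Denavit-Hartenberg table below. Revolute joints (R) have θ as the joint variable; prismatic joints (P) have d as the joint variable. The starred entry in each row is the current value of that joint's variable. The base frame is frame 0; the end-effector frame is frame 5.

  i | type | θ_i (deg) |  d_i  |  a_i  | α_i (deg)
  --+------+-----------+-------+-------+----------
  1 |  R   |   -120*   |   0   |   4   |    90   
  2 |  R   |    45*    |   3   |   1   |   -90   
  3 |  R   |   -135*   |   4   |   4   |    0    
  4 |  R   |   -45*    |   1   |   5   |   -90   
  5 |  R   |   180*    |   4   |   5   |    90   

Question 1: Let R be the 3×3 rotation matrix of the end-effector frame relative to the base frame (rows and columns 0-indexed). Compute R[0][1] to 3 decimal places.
End-effector y-axis (col 1 of R) = (-0.8660,0.5000,0.0000)
R[0][1] = -0.8660

-0.866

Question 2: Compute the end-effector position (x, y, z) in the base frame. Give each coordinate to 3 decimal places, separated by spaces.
-8.097 5.632 2.243

after link 1: o_1 = (-2.0000, -3.4641, 0.0000)
after link 2: o_2 = (-4.9516, -2.5765, 0.7071)
after link 3: o_3 = (-4.9869, 3.0193, 1.5355)
after link 4: o_4 = (-2.8656, 6.6935, -1.2929)
after link 5: o_5 = (-8.0975, 5.6317, 2.2426)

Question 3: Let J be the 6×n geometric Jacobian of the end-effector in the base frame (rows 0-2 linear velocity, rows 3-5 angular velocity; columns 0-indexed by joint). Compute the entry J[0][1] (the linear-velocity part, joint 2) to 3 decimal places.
axis z_1 = (-0.8660,0.5000,0.0000); lever o_n−o_1 = (-6.0975,9.0958,2.2426)
cross product → J_v[:, 1] = (1.1213,1.9422,-4.8284)
J_ω[:, 1] = z_1
entry J[0][1] = 1.1213

1.121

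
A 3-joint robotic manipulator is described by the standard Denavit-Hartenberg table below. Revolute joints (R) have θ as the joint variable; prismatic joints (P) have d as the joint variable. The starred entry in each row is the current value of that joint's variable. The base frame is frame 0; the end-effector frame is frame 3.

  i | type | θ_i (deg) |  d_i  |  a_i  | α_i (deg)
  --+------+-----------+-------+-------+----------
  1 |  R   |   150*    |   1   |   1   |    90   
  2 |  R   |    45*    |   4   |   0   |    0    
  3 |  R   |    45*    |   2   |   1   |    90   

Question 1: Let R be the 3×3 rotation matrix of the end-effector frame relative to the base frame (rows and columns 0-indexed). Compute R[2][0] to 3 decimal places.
End-effector x-axis (col 0 of R) = (-0.0000,0.0000,1.0000)
R[2][0] = 1.0000

1.000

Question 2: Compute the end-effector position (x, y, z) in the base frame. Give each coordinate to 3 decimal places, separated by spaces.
2.134 5.696 2.000

after link 1: o_1 = (-0.8660, 0.5000, 1.0000)
after link 2: o_2 = (1.1340, 3.9641, 1.0000)
after link 3: o_3 = (2.1340, 5.6962, 2.0000)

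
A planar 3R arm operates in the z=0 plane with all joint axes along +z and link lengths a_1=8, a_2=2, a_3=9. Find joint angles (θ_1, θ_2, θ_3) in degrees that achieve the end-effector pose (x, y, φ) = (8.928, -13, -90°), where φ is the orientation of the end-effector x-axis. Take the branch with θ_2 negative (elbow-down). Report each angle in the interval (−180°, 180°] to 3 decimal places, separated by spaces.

-18.265 -30.013 -41.722

wrist centre = target − a_3·(cos φ, sin φ) = (8.9280, -4.0000)
cos θ_2 = (95.7092−8²−2²)/(2·8·2) = 0.8659; θ_2 = -30.0130° (elbow-down)
β = atan2(-4.0000,8.9280) = -24.1337°; ψ = atan2(-1.0004,9.7318) = -5.8692°
θ_1 = β − ψ = -18.2646°
θ_3 = φ − θ_1 − θ_2 = -41.7224° (wrapped to (-180°,180°])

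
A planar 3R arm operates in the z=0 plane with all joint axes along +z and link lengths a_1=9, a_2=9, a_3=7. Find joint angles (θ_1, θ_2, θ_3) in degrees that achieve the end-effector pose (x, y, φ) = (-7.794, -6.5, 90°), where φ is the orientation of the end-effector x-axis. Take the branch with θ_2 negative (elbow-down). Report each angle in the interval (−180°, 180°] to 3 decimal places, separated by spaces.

-89.999 -60.001 -120.000

wrist centre = target − a_3·(cos φ, sin φ) = (-7.7940, -13.5000)
cos θ_2 = (242.9964−9²−9²)/(2·9·9) = 0.5000; θ_2 = -60.0015° (elbow-down)
β = atan2(-13.5000,-7.7940) = -119.9993°; ψ = atan2(-7.7943,13.4998) = -30.0007°
θ_1 = β − ψ = -89.9985°
θ_3 = φ − θ_1 − θ_2 = -120.0000° (wrapped to (-180°,180°])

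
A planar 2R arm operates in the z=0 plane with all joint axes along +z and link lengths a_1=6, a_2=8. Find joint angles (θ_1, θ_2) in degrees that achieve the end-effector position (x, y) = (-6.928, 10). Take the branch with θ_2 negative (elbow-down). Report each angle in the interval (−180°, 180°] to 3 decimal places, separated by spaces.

cos θ_2 = (147.9972−6²−8²)/(2·6·8) = 0.5000; θ_2 = -60.0019° (elbow-down)
β = atan2(10.0000,-6.9280) = 124.7142°; ψ = atan2(-6.9283,9.9998) = -34.7162°
θ_1 = β − ψ = 159.4304°

159.430 -60.002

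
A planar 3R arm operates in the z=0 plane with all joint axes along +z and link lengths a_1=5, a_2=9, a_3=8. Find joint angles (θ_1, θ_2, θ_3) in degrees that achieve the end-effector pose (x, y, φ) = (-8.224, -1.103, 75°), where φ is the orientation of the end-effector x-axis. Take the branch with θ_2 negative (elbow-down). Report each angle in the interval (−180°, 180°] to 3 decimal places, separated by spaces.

-120.010 -29.985 -135.005

wrist centre = target − a_3·(cos φ, sin φ) = (-10.2946, -8.8304)
cos θ_2 = (183.9539−5²−9²)/(2·5·9) = 0.8662; θ_2 = -29.9852° (elbow-down)
β = atan2(-8.8304,-10.2946) = -139.3778°; ψ = atan2(-4.4980,12.7954) = -19.3682°
θ_1 = β − ψ = -120.0096°
θ_3 = φ − θ_1 − θ_2 = -135.0051° (wrapped to (-180°,180°])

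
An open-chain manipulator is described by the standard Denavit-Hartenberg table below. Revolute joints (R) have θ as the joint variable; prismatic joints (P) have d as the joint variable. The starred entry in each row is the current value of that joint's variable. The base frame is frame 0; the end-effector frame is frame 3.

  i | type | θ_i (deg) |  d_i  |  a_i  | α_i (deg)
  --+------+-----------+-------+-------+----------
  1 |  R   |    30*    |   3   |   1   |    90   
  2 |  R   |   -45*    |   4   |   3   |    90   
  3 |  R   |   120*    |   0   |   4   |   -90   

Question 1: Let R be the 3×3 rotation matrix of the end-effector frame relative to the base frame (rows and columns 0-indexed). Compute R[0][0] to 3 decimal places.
End-effector x-axis (col 0 of R) = (0.1268,-0.9268,0.3536)
R[0][0] = 0.1268

0.127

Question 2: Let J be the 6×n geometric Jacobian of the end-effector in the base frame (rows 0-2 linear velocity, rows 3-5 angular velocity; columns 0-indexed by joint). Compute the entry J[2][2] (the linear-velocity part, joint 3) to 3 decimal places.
axis z_2 = (-0.6124,-0.3536,-0.7071); lever o_n−o_2 = (0.5073,-3.7071,1.4142)
cross product → J_v[:, 2] = (-3.1213,0.5073,2.4495)
J_ω[:, 2] = z_2
entry J[2][2] = 2.4495

2.449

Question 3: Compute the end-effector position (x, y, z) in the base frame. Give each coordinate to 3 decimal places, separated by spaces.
5.210 -5.611 2.293

after link 1: o_1 = (0.8660, 0.5000, 3.0000)
after link 2: o_2 = (4.7031, -1.9034, 0.8787)
after link 3: o_3 = (5.2104, -5.6105, 2.2929)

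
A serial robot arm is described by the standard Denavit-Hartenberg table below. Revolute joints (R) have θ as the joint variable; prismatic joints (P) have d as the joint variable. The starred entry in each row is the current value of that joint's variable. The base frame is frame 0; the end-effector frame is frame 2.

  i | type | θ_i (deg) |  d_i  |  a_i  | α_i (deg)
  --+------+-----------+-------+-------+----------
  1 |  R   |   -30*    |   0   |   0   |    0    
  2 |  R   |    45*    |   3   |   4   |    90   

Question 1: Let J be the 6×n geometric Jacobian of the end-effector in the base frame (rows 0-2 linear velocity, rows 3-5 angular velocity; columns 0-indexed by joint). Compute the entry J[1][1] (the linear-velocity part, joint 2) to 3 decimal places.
3.864

axis z_1 = (0.0000,0.0000,1.0000); lever o_n−o_1 = (3.8637,1.0353,3.0000)
cross product → J_v[:, 1] = (-1.0353,3.8637,0.0000)
J_ω[:, 1] = z_1
entry J[1][1] = 3.8637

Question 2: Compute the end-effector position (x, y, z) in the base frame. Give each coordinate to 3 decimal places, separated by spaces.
after link 1: o_1 = (0.0000, 0.0000, 0.0000)
after link 2: o_2 = (3.8637, 1.0353, 3.0000)

3.864 1.035 3.000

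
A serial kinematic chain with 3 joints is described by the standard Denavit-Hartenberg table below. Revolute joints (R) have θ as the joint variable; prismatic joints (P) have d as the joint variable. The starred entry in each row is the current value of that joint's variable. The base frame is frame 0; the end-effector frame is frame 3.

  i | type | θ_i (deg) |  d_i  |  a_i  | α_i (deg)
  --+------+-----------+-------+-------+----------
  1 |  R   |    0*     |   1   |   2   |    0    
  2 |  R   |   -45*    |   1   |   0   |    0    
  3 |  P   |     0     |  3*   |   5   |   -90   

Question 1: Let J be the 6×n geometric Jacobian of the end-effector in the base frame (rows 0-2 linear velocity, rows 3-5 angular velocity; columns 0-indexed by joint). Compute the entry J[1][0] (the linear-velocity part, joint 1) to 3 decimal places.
5.536

axis z_0 = ẑ; lever o_n−o_0 = (5.5355,-3.5355,5.0000)
cross product → J_v[:, 0] = (3.5355,5.5355,-0.0000)
J_ω[:, 0] = z_0
entry J[1][0] = 5.5355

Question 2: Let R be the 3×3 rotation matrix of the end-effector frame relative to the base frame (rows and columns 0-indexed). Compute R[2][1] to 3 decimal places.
End-effector y-axis (col 1 of R) = (0.0000,0.0000,-1.0000)
R[2][1] = -1.0000

-1.000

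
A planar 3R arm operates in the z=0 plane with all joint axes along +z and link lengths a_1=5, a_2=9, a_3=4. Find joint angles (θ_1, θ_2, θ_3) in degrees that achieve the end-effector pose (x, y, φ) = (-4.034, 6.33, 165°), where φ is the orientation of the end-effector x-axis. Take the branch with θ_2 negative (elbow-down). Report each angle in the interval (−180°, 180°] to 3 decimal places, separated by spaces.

wrist centre = target − a_3·(cos φ, sin φ) = (-0.1703, 5.2947)
cos θ_2 = (28.0631−5²−9²)/(2·5·9) = -0.8660; θ_2 = -149.9931° (elbow-down)
β = atan2(5.2947,-0.1703) = 91.8422°; ψ = atan2(-4.5009,-2.7937) = -121.8275°
θ_1 = β − ψ = 213.6697°
θ_3 = φ − θ_1 − θ_2 = 101.3234° (wrapped to (-180°,180°])

-146.330 -149.993 101.323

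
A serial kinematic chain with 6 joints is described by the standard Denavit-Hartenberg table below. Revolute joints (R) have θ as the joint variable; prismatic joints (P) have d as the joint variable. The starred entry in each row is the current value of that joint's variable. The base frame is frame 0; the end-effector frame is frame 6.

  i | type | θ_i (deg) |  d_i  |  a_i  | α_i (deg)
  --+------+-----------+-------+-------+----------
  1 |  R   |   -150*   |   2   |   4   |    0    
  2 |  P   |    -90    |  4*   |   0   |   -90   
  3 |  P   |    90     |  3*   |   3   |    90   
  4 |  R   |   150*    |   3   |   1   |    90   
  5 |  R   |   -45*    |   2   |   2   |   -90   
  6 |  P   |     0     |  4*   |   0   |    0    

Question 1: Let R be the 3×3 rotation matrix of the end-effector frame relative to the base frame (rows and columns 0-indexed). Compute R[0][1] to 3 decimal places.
0.750

End-effector y-axis (col 1 of R) = (0.7500,0.4330,0.5000)
R[0][1] = 0.7500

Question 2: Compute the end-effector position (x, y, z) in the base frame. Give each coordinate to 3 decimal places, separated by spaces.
after link 1: o_1 = (-3.4641, -2.0000, 2.0000)
after link 2: o_2 = (-3.4641, -2.0000, 6.0000)
after link 3: o_3 = (-6.0622, -3.5000, 3.0000)
after link 4: o_4 = (-7.9952, -1.1519, 3.8660)
after link 5: o_5 = (-9.4005, -3.5962, 4.0908)
after link 6: o_6 = (-12.0394, -1.8539, 6.5403)

-12.039 -1.854 6.540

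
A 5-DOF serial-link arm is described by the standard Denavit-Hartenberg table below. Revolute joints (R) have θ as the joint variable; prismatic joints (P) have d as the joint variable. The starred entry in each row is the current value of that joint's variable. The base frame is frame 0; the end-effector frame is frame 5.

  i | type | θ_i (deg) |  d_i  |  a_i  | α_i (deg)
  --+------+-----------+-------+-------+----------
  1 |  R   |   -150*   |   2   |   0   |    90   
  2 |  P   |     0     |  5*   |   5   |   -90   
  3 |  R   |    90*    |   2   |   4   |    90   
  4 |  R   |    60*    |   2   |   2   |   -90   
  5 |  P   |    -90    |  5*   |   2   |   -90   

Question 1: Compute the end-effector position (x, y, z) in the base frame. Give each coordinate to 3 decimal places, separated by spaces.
-9.959 -0.750 8.232

after link 1: o_1 = (0.0000, 0.0000, 2.0000)
after link 2: o_2 = (-6.8301, 1.8301, 2.0000)
after link 3: o_3 = (-4.8301, -1.6340, 4.0000)
after link 4: o_4 = (-6.0622, -3.5000, 5.7321)
after link 5: o_5 = (-9.9593, -0.7500, 8.2321)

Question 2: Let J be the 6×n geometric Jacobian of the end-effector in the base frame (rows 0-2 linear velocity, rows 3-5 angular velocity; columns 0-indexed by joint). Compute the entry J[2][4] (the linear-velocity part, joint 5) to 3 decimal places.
prismatic axis z_4 = (-0.4330,0.7500,0.5000)
J_v[:, 4] = z_4; J_ω[:, 4] = (0,0,0)
entry J[2][4] = 0.5000

0.500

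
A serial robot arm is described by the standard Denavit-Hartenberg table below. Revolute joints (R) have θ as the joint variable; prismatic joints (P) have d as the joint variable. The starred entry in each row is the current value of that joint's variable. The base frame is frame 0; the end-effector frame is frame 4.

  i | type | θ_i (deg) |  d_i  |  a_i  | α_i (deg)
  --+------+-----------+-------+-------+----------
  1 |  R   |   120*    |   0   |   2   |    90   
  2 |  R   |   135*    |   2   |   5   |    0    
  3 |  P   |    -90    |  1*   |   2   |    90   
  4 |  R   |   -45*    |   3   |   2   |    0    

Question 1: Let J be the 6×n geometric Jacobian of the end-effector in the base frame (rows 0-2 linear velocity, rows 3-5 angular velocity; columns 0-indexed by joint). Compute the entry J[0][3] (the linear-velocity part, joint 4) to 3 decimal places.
0.725

axis z_3 = (-0.3536,0.6124,-0.7071); lever o_n−o_3 = (-2.7854,1.9960,-1.1213)
cross product → J_v[:, 3] = (0.7247,1.5731,1.0000)
J_ω[:, 3] = z_3
entry J[0][3] = 0.7247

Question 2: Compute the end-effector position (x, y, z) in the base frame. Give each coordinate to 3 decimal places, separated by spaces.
after link 1: o_1 = (-1.0000, 1.7321, 0.0000)
after link 2: o_2 = (2.4998, -0.3298, 3.5355)
after link 3: o_3 = (2.6587, 1.3949, 4.9497)
after link 4: o_4 = (-0.1267, 3.3910, 3.8284)

-0.127 3.391 3.828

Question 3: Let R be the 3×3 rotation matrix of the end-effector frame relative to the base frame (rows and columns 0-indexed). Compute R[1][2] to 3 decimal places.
0.612

End-effector z-axis (col 2 of R) = (-0.3536,0.6124,-0.7071)
R[1][2] = 0.6124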